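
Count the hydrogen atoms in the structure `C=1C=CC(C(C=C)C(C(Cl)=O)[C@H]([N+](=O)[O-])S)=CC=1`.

Hydrogens are implicit in SMILES; fill each atom to its normal valence:
  5 × C (aromatic): 1 H each → 5
  4 × C: 1 H each → 4
  2 × O: no H
  1 × C: 2 H
  1 × C: no H
  1 × C (aromatic): no H
  1 × Cl: no H
  1 × N (charge +1): no H
  1 × O (charge -1): no H
  1 × S: 1 H
  Total hydrogens = 12.

12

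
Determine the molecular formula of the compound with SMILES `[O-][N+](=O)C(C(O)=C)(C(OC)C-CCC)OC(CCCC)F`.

C14H26FNO5

Heavy atoms from the SMILES: 14 C, 1 F, 1 N, 5 O.
Implicit hydrogens by atom environment:
  7 × C: 2 H each → 14
  3 × C: 3 H each → 9
  3 × O: no H
  2 × C: 1 H each → 2
  2 × C: no H
  1 × F: no H
  1 × N (charge +1): no H
  1 × O: 1 H
  1 × O (charge -1): no H
  Total hydrogens = 26.
Molecular formula: C14H26FNO5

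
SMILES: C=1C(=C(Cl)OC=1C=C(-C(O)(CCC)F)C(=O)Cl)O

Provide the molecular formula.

Heavy atoms from the SMILES: 11 C, 2 Cl, 1 F, 4 O.
Implicit hydrogens by atom environment:
  3 × C (aromatic): no H
  3 × C: no H
  2 × C: 2 H each → 4
  2 × Cl: no H
  2 × O: 1 H each → 2
  1 × C: 3 H
  1 × C (aromatic): 1 H
  1 × C: 1 H
  1 × F: no H
  1 × O (aromatic): no H
  1 × O: no H
  Total hydrogens = 11.
Molecular formula: C11H11Cl2FO4

C11H11Cl2FO4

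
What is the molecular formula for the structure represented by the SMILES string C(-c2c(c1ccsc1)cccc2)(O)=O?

Heavy atoms from the SMILES: 11 C, 2 O, 1 S.
Implicit hydrogens by atom environment:
  7 × C (aromatic): 1 H each → 7
  3 × C (aromatic): no H
  1 × C: no H
  1 × O: 1 H
  1 × O: no H
  1 × S (aromatic): no H
  Total hydrogens = 8.
Molecular formula: C11H8O2S

C11H8O2S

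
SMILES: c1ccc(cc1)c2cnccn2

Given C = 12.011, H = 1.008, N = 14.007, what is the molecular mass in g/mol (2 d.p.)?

156.19

Molecular formula: C10H8N2.
M = 10×12.011 + 8×1.008 + 2×14.007 = 156.19 g/mol.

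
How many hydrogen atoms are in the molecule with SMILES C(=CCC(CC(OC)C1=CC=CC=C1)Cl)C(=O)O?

Hydrogens are implicit in SMILES; fill each atom to its normal valence:
  5 × C (aromatic): 1 H each → 5
  4 × C: 1 H each → 4
  2 × C: 2 H each → 4
  2 × O: no H
  1 × C: 3 H
  1 × C (aromatic): no H
  1 × C: no H
  1 × Cl: no H
  1 × O: 1 H
  Total hydrogens = 17.

17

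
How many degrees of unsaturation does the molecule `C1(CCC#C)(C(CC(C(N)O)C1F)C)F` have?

3

Molecular formula from the SMILES: C11H17F2NO.
DoU = (2C + 2 + N − H − X)/2 = (2·11 + 2 + 1 − 17 − 2)/2 = 6/2 = 3.
(Structurally: 1 ring(s) + 2 π bond(s) = 3.)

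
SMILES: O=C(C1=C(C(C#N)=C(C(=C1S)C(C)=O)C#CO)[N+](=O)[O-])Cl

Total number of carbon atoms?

12

The symbol for carbon appears 12 times in the SMILES. (Cl is a single chlorine, not C + l.)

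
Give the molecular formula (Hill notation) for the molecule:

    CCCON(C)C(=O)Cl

Heavy atoms from the SMILES: 5 C, 1 Cl, 1 N, 2 O.
Implicit hydrogens by atom environment:
  2 × C: 3 H each → 6
  2 × C: 2 H each → 4
  2 × O: no H
  1 × C: no H
  1 × Cl: no H
  1 × N: no H
  Total hydrogens = 10.
Molecular formula: C5H10ClNO2

C5H10ClNO2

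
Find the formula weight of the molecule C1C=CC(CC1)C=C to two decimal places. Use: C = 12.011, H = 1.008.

Molecular formula: C8H12.
M = 8×12.011 + 12×1.008 = 108.18 g/mol.

108.18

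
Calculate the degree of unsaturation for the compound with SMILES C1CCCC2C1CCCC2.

2

Molecular formula from the SMILES: C10H18.
DoU = (2C + 2 + N − H − X)/2 = (2·10 + 2 + 0 − 18 − 0)/2 = 4/2 = 2.
(Structurally: 2 ring(s) + 0 π bond(s) = 2.)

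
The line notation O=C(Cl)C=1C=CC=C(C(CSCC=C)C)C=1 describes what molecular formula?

C13H15ClOS

Heavy atoms from the SMILES: 13 C, 1 Cl, 1 O, 1 S.
Implicit hydrogens by atom environment:
  4 × C (aromatic): 1 H each → 4
  3 × C: 2 H each → 6
  2 × C: 1 H each → 2
  2 × C (aromatic): no H
  1 × C: 3 H
  1 × C: no H
  1 × Cl: no H
  1 × O: no H
  1 × S: no H
  Total hydrogens = 15.
Molecular formula: C13H15ClOS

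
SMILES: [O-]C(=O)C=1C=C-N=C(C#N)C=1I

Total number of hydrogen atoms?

2

Hydrogens are implicit in SMILES; fill each atom to its normal valence:
  3 × C (aromatic): no H
  2 × C (aromatic): 1 H each → 2
  2 × C: no H
  1 × I: no H
  1 × N (aromatic): no H
  1 × N: no H
  1 × O: no H
  1 × O (charge -1): no H
  Total hydrogens = 2.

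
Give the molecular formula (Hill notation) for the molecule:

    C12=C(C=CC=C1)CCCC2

Heavy atoms from the SMILES: 10 C.
Implicit hydrogens by atom environment:
  4 × C: 2 H each → 8
  4 × C (aromatic): 1 H each → 4
  2 × C (aromatic): no H
  Total hydrogens = 12.
Molecular formula: C10H12

C10H12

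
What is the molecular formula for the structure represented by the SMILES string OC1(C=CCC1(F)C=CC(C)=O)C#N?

C10H10FNO2

Heavy atoms from the SMILES: 10 C, 1 F, 1 N, 2 O.
Implicit hydrogens by atom environment:
  4 × C: 1 H each → 4
  4 × C: no H
  1 × C: 3 H
  1 × C: 2 H
  1 × F: no H
  1 × N: no H
  1 × O: 1 H
  1 × O: no H
  Total hydrogens = 10.
Molecular formula: C10H10FNO2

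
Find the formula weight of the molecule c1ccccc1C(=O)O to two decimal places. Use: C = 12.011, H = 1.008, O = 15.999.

Molecular formula: C7H6O2.
M = 7×12.011 + 6×1.008 + 2×15.999 = 122.12 g/mol.

122.12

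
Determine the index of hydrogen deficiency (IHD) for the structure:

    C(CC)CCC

Molecular formula from the SMILES: C6H14.
DoU = (2C + 2 + N − H − X)/2 = (2·6 + 2 + 0 − 14 − 0)/2 = 0/2 = 0.
(Structurally: 0 ring(s) + 0 π bond(s) = 0.)

0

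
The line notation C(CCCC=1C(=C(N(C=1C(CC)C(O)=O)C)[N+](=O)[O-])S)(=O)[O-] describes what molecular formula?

C13H17N2O6S-

Heavy atoms from the SMILES: 13 C, 2 N, 6 O, 1 S.
Implicit hydrogens by atom environment:
  4 × C: 2 H each → 8
  4 × C (aromatic): no H
  3 × O: no H
  2 × C: 3 H each → 6
  2 × C: no H
  2 × O (charge -1): no H
  1 × C: 1 H
  1 × N (aromatic): no H
  1 × N (charge +1): no H
  1 × O: 1 H
  1 × S: 1 H
  Total hydrogens = 17.
Net charge -1.
Molecular formula: C13H17N2O6S-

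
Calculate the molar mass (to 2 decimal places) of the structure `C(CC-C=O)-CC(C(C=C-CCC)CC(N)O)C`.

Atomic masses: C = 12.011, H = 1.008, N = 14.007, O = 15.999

Molecular formula: C15H29NO2.
M = 15×12.011 + 29×1.008 + 1×14.007 + 2×15.999 = 255.40 g/mol.

255.40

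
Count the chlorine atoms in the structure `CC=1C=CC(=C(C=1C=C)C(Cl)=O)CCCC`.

1

The symbol for chlorine appears 1 time in the SMILES.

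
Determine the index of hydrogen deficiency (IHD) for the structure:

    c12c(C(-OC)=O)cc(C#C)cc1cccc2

Molecular formula from the SMILES: C14H10O2.
DoU = (2C + 2 + N − H − X)/2 = (2·14 + 2 + 0 − 10 − 0)/2 = 20/2 = 10.
(Structurally: 2 ring(s) + 8 π bond(s) = 10.)

10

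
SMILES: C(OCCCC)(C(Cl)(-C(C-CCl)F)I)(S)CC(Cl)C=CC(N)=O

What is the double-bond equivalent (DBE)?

2

Molecular formula from the SMILES: C14H22Cl3FINO2S.
DoU = (2C + 2 + N − H − X)/2 = (2·14 + 2 + 1 − 22 − 5)/2 = 4/2 = 2.
(Structurally: 0 ring(s) + 2 π bond(s) = 2.)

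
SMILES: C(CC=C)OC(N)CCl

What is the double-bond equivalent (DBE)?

Molecular formula from the SMILES: C6H12ClNO.
DoU = (2C + 2 + N − H − X)/2 = (2·6 + 2 + 1 − 12 − 1)/2 = 2/2 = 1.
(Structurally: 0 ring(s) + 1 π bond(s) = 1.)

1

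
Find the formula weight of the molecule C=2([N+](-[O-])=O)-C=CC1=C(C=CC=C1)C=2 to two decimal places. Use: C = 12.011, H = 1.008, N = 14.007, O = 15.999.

173.17

Molecular formula: C10H7NO2.
M = 10×12.011 + 7×1.008 + 1×14.007 + 2×15.999 = 173.17 g/mol.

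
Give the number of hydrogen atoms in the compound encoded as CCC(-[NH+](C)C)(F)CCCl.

Hydrogens are implicit in SMILES; fill each atom to its normal valence:
  3 × C: 3 H each → 9
  3 × C: 2 H each → 6
  1 × C: no H
  1 × Cl: no H
  1 × F: no H
  1 × N (charge +1): 1 H
  Total hydrogens = 16.

16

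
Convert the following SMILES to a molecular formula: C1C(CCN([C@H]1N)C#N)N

C6H12N4

Heavy atoms from the SMILES: 6 C, 4 N.
Implicit hydrogens by atom environment:
  3 × C: 2 H each → 6
  2 × C: 1 H each → 2
  2 × N: 2 H each → 4
  2 × N: no H
  1 × C: no H
  Total hydrogens = 12.
Molecular formula: C6H12N4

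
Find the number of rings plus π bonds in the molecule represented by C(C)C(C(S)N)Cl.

0

Molecular formula from the SMILES: C4H10ClNS.
DoU = (2C + 2 + N − H − X)/2 = (2·4 + 2 + 1 − 10 − 1)/2 = 0/2 = 0.
(Structurally: 0 ring(s) + 0 π bond(s) = 0.)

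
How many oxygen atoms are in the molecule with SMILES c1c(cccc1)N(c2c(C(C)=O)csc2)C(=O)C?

The symbol for oxygen appears 2 times in the SMILES.

2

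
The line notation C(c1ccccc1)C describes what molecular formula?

Heavy atoms from the SMILES: 8 C.
Implicit hydrogens by atom environment:
  5 × C (aromatic): 1 H each → 5
  1 × C: 3 H
  1 × C: 2 H
  1 × C (aromatic): no H
  Total hydrogens = 10.
Molecular formula: C8H10

C8H10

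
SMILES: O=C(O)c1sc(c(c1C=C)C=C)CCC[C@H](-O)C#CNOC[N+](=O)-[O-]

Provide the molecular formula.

Heavy atoms from the SMILES: 16 C, 2 N, 6 O, 1 S.
Implicit hydrogens by atom environment:
  6 × C: 2 H each → 12
  4 × C (aromatic): no H
  3 × C: 1 H each → 3
  3 × C: no H
  3 × O: no H
  2 × O: 1 H each → 2
  1 × N: 1 H
  1 × N (charge +1): no H
  1 × O (charge -1): no H
  1 × S (aromatic): no H
  Total hydrogens = 18.
Molecular formula: C16H18N2O6S

C16H18N2O6S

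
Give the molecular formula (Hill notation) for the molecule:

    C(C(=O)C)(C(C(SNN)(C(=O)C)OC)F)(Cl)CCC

C11H20ClFN2O3S

Heavy atoms from the SMILES: 11 C, 1 Cl, 1 F, 2 N, 3 O, 1 S.
Implicit hydrogens by atom environment:
  4 × C: 3 H each → 12
  4 × C: no H
  3 × O: no H
  2 × C: 2 H each → 4
  1 × C: 1 H
  1 × Cl: no H
  1 × F: no H
  1 × N: 2 H
  1 × N: 1 H
  1 × S: no H
  Total hydrogens = 20.
Molecular formula: C11H20ClFN2O3S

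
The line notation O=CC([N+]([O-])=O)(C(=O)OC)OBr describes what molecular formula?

C4H4BrNO6

Heavy atoms from the SMILES: 1 Br, 4 C, 1 N, 6 O.
Implicit hydrogens by atom environment:
  5 × O: no H
  2 × C: no H
  1 × Br: no H
  1 × C: 3 H
  1 × C: 1 H
  1 × N (charge +1): no H
  1 × O (charge -1): no H
  Total hydrogens = 4.
Molecular formula: C4H4BrNO6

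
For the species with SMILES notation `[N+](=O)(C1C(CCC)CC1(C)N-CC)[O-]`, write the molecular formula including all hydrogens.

Heavy atoms from the SMILES: 10 C, 2 N, 2 O.
Implicit hydrogens by atom environment:
  4 × C: 2 H each → 8
  3 × C: 3 H each → 9
  2 × C: 1 H each → 2
  1 × C: no H
  1 × N: 1 H
  1 × N (charge +1): no H
  1 × O: no H
  1 × O (charge -1): no H
  Total hydrogens = 20.
Molecular formula: C10H20N2O2

C10H20N2O2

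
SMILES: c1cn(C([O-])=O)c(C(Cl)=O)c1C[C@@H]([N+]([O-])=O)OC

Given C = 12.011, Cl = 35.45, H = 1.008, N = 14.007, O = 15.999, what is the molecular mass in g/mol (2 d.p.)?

Molecular formula: C9H8ClN2O6-.
M = 9×12.011 + 1×35.45 + 8×1.008 + 2×14.007 + 6×15.999 = 275.62 g/mol.

275.62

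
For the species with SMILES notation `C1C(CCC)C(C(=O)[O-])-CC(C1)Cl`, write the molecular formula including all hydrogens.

Heavy atoms from the SMILES: 10 C, 1 Cl, 2 O.
Implicit hydrogens by atom environment:
  5 × C: 2 H each → 10
  3 × C: 1 H each → 3
  1 × C: 3 H
  1 × C: no H
  1 × Cl: no H
  1 × O: no H
  1 × O (charge -1): no H
  Total hydrogens = 16.
Net charge -1.
Molecular formula: C10H16ClO2-

C10H16ClO2-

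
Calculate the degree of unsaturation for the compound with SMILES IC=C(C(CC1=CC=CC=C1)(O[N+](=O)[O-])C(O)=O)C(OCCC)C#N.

Molecular formula from the SMILES: C16H17IN2O6.
DoU = (2C + 2 + N − H − X)/2 = (2·16 + 2 + 2 − 17 − 1)/2 = 18/2 = 9.
(Structurally: 1 ring(s) + 8 π bond(s) = 9.)

9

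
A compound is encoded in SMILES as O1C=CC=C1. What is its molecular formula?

C4H4O

Heavy atoms from the SMILES: 4 C, 1 O.
Implicit hydrogens by atom environment:
  4 × C (aromatic): 1 H each → 4
  1 × O (aromatic): no H
  Total hydrogens = 4.
Molecular formula: C4H4O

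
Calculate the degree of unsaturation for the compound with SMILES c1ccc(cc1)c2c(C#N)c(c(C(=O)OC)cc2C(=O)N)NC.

12

Molecular formula from the SMILES: C17H15N3O3.
DoU = (2C + 2 + N − H − X)/2 = (2·17 + 2 + 3 − 15 − 0)/2 = 24/2 = 12.
(Structurally: 2 ring(s) + 10 π bond(s) = 12.)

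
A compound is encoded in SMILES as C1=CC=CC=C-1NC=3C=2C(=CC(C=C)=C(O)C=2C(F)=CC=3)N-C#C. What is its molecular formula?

C20H15FN2O

Heavy atoms from the SMILES: 20 C, 1 F, 2 N, 1 O.
Implicit hydrogens by atom environment:
  8 × C (aromatic): 1 H each → 8
  8 × C (aromatic): no H
  2 × C: 1 H each → 2
  2 × N: 1 H each → 2
  1 × C: 2 H
  1 × C: no H
  1 × F: no H
  1 × O: 1 H
  Total hydrogens = 15.
Molecular formula: C20H15FN2O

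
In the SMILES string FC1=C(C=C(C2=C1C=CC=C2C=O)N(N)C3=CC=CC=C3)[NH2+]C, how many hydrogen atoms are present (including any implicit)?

17

Hydrogens are implicit in SMILES; fill each atom to its normal valence:
  9 × C (aromatic): 1 H each → 9
  7 × C (aromatic): no H
  1 × C: 3 H
  1 × C: 1 H
  1 × F: no H
  1 × N (charge +1): 2 H
  1 × N: 2 H
  1 × N: no H
  1 × O: no H
  Total hydrogens = 17.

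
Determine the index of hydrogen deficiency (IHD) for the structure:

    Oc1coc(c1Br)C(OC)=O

Molecular formula from the SMILES: C6H5BrO4.
DoU = (2C + 2 + N − H − X)/2 = (2·6 + 2 + 0 − 5 − 1)/2 = 8/2 = 4.
(Structurally: 1 ring(s) + 3 π bond(s) = 4.)

4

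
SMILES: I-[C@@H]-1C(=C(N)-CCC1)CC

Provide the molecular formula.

Heavy atoms from the SMILES: 8 C, 1 I, 1 N.
Implicit hydrogens by atom environment:
  4 × C: 2 H each → 8
  2 × C: no H
  1 × C: 3 H
  1 × C: 1 H
  1 × I: no H
  1 × N: 2 H
  Total hydrogens = 14.
Molecular formula: C8H14IN

C8H14IN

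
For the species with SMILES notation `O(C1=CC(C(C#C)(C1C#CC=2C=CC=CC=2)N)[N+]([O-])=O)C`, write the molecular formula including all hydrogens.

Heavy atoms from the SMILES: 16 C, 2 N, 3 O.
Implicit hydrogens by atom environment:
  5 × C (aromatic): 1 H each → 5
  5 × C: no H
  4 × C: 1 H each → 4
  2 × O: no H
  1 × C: 3 H
  1 × C (aromatic): no H
  1 × N: 2 H
  1 × N (charge +1): no H
  1 × O (charge -1): no H
  Total hydrogens = 14.
Molecular formula: C16H14N2O3

C16H14N2O3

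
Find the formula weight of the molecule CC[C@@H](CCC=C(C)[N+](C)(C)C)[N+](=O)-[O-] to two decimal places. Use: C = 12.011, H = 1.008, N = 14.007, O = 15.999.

Molecular formula: C11H23N2O2+.
M = 11×12.011 + 23×1.008 + 2×14.007 + 2×15.999 = 215.32 g/mol.

215.32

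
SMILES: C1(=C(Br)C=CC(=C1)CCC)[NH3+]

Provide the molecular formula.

C9H13BrN+

Heavy atoms from the SMILES: 1 Br, 9 C, 1 N.
Implicit hydrogens by atom environment:
  3 × C (aromatic): 1 H each → 3
  3 × C (aromatic): no H
  2 × C: 2 H each → 4
  1 × Br: no H
  1 × C: 3 H
  1 × N (charge +1): 3 H
  Total hydrogens = 13.
Net charge +1.
Molecular formula: C9H13BrN+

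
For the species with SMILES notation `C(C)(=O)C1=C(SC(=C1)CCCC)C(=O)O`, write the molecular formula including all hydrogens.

C11H14O3S

Heavy atoms from the SMILES: 11 C, 3 O, 1 S.
Implicit hydrogens by atom environment:
  3 × C: 2 H each → 6
  3 × C (aromatic): no H
  2 × C: 3 H each → 6
  2 × C: no H
  2 × O: no H
  1 × C (aromatic): 1 H
  1 × O: 1 H
  1 × S (aromatic): no H
  Total hydrogens = 14.
Molecular formula: C11H14O3S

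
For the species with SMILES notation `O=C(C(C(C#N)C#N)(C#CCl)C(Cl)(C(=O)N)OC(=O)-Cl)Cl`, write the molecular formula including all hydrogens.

C10H3Cl4N3O4

Heavy atoms from the SMILES: 10 C, 4 Cl, 3 N, 4 O.
Implicit hydrogens by atom environment:
  9 × C: no H
  4 × Cl: no H
  4 × O: no H
  2 × N: no H
  1 × C: 1 H
  1 × N: 2 H
  Total hydrogens = 3.
Molecular formula: C10H3Cl4N3O4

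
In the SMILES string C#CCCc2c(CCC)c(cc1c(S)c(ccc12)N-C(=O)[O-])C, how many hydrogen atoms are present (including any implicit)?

Hydrogens are implicit in SMILES; fill each atom to its normal valence:
  7 × C (aromatic): no H
  4 × C: 2 H each → 8
  3 × C (aromatic): 1 H each → 3
  2 × C: 3 H each → 6
  2 × C: no H
  1 × C: 1 H
  1 × N: 1 H
  1 × O: no H
  1 × O (charge -1): no H
  1 × S: 1 H
  Total hydrogens = 20.

20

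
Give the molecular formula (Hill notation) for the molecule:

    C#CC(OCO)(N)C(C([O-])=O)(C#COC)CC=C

C12H14NO5-

Heavy atoms from the SMILES: 12 C, 1 N, 5 O.
Implicit hydrogens by atom environment:
  6 × C: no H
  3 × C: 2 H each → 6
  3 × O: no H
  2 × C: 1 H each → 2
  1 × C: 3 H
  1 × N: 2 H
  1 × O: 1 H
  1 × O (charge -1): no H
  Total hydrogens = 14.
Net charge -1.
Molecular formula: C12H14NO5-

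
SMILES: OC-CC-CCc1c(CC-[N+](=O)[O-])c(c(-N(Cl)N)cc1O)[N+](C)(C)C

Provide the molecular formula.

C16H28ClN4O4+

Heavy atoms from the SMILES: 16 C, 1 Cl, 4 N, 4 O.
Implicit hydrogens by atom environment:
  7 × C: 2 H each → 14
  5 × C (aromatic): no H
  3 × C: 3 H each → 9
  2 × N (charge +1): no H
  2 × O: 1 H each → 2
  1 × C (aromatic): 1 H
  1 × Cl: no H
  1 × N: 2 H
  1 × N: no H
  1 × O: no H
  1 × O (charge -1): no H
  Total hydrogens = 28.
Net charge +1.
Molecular formula: C16H28ClN4O4+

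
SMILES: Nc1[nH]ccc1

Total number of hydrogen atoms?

6

Hydrogens are implicit in SMILES; fill each atom to its normal valence:
  3 × C (aromatic): 1 H each → 3
  1 × C (aromatic): no H
  1 × N: 2 H
  1 × N (aromatic): 1 H
  Total hydrogens = 6.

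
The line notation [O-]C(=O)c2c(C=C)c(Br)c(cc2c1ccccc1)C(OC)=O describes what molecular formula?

Heavy atoms from the SMILES: 1 Br, 17 C, 4 O.
Implicit hydrogens by atom environment:
  6 × C (aromatic): 1 H each → 6
  6 × C (aromatic): no H
  3 × O: no H
  2 × C: no H
  1 × Br: no H
  1 × C: 3 H
  1 × C: 2 H
  1 × C: 1 H
  1 × O (charge -1): no H
  Total hydrogens = 12.
Net charge -1.
Molecular formula: C17H12BrO4-

C17H12BrO4-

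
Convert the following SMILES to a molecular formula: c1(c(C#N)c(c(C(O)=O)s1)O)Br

C6H2BrNO3S

Heavy atoms from the SMILES: 1 Br, 6 C, 1 N, 3 O, 1 S.
Implicit hydrogens by atom environment:
  4 × C (aromatic): no H
  2 × C: no H
  2 × O: 1 H each → 2
  1 × Br: no H
  1 × N: no H
  1 × O: no H
  1 × S (aromatic): no H
  Total hydrogens = 2.
Molecular formula: C6H2BrNO3S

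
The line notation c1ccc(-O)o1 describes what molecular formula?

C4H4O2

Heavy atoms from the SMILES: 4 C, 2 O.
Implicit hydrogens by atom environment:
  3 × C (aromatic): 1 H each → 3
  1 × C (aromatic): no H
  1 × O: 1 H
  1 × O (aromatic): no H
  Total hydrogens = 4.
Molecular formula: C4H4O2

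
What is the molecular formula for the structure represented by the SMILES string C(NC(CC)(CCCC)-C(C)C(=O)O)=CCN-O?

C13H26N2O3

Heavy atoms from the SMILES: 13 C, 2 N, 3 O.
Implicit hydrogens by atom environment:
  5 × C: 2 H each → 10
  3 × C: 3 H each → 9
  3 × C: 1 H each → 3
  2 × C: no H
  2 × N: 1 H each → 2
  2 × O: 1 H each → 2
  1 × O: no H
  Total hydrogens = 26.
Molecular formula: C13H26N2O3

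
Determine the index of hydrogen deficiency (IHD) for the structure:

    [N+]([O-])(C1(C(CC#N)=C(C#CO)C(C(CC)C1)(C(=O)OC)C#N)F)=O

Molecular formula from the SMILES: C15H14FN3O5.
DoU = (2C + 2 + N − H − X)/2 = (2·15 + 2 + 3 − 14 − 1)/2 = 20/2 = 10.
(Structurally: 1 ring(s) + 9 π bond(s) = 10.)

10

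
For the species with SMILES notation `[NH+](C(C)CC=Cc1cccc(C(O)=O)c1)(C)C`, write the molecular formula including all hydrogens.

Heavy atoms from the SMILES: 14 C, 1 N, 2 O.
Implicit hydrogens by atom environment:
  4 × C (aromatic): 1 H each → 4
  3 × C: 3 H each → 9
  3 × C: 1 H each → 3
  2 × C (aromatic): no H
  1 × C: 2 H
  1 × C: no H
  1 × N (charge +1): 1 H
  1 × O: 1 H
  1 × O: no H
  Total hydrogens = 20.
Net charge +1.
Molecular formula: C14H20NO2+

C14H20NO2+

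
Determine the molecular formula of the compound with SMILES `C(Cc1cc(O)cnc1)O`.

C7H9NO2

Heavy atoms from the SMILES: 7 C, 1 N, 2 O.
Implicit hydrogens by atom environment:
  3 × C (aromatic): 1 H each → 3
  2 × C: 2 H each → 4
  2 × C (aromatic): no H
  2 × O: 1 H each → 2
  1 × N (aromatic): no H
  Total hydrogens = 9.
Molecular formula: C7H9NO2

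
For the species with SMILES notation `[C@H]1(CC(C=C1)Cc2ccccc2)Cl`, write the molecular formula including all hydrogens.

C12H13Cl

Heavy atoms from the SMILES: 12 C, 1 Cl.
Implicit hydrogens by atom environment:
  5 × C (aromatic): 1 H each → 5
  4 × C: 1 H each → 4
  2 × C: 2 H each → 4
  1 × C (aromatic): no H
  1 × Cl: no H
  Total hydrogens = 13.
Molecular formula: C12H13Cl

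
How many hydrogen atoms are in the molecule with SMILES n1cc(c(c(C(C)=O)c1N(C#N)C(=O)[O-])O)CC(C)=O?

Hydrogens are implicit in SMILES; fill each atom to its normal valence:
  4 × C (aromatic): no H
  4 × C: no H
  3 × O: no H
  2 × C: 3 H each → 6
  2 × N: no H
  1 × C: 2 H
  1 × C (aromatic): 1 H
  1 × N (aromatic): no H
  1 × O: 1 H
  1 × O (charge -1): no H
  Total hydrogens = 10.

10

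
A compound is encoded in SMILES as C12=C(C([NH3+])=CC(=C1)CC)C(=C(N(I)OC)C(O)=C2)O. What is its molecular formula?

Heavy atoms from the SMILES: 13 C, 1 I, 2 N, 3 O.
Implicit hydrogens by atom environment:
  7 × C (aromatic): no H
  3 × C (aromatic): 1 H each → 3
  2 × C: 3 H each → 6
  2 × O: 1 H each → 2
  1 × C: 2 H
  1 × I: no H
  1 × N (charge +1): 3 H
  1 × N: no H
  1 × O: no H
  Total hydrogens = 16.
Net charge +1.
Molecular formula: C13H16IN2O3+

C13H16IN2O3+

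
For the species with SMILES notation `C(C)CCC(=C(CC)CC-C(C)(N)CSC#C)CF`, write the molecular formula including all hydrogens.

Heavy atoms from the SMILES: 16 C, 1 F, 1 N, 1 S.
Implicit hydrogens by atom environment:
  8 × C: 2 H each → 16
  4 × C: no H
  3 × C: 3 H each → 9
  1 × C: 1 H
  1 × F: no H
  1 × N: 2 H
  1 × S: no H
  Total hydrogens = 28.
Molecular formula: C16H28FNS

C16H28FNS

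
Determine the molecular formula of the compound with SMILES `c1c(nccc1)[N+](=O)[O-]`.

C5H4N2O2

Heavy atoms from the SMILES: 5 C, 2 N, 2 O.
Implicit hydrogens by atom environment:
  4 × C (aromatic): 1 H each → 4
  1 × C (aromatic): no H
  1 × N (aromatic): no H
  1 × N (charge +1): no H
  1 × O: no H
  1 × O (charge -1): no H
  Total hydrogens = 4.
Molecular formula: C5H4N2O2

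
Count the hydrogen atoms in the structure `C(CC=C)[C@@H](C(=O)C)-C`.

Hydrogens are implicit in SMILES; fill each atom to its normal valence:
  3 × C: 2 H each → 6
  2 × C: 3 H each → 6
  2 × C: 1 H each → 2
  1 × C: no H
  1 × O: no H
  Total hydrogens = 14.

14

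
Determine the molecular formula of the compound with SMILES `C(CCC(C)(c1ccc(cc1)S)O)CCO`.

Heavy atoms from the SMILES: 13 C, 2 O, 1 S.
Implicit hydrogens by atom environment:
  5 × C: 2 H each → 10
  4 × C (aromatic): 1 H each → 4
  2 × C (aromatic): no H
  2 × O: 1 H each → 2
  1 × C: 3 H
  1 × C: no H
  1 × S: 1 H
  Total hydrogens = 20.
Molecular formula: C13H20O2S

C13H20O2S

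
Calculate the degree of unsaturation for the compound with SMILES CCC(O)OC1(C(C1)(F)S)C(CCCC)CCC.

Molecular formula from the SMILES: C14H27FO2S.
DoU = (2C + 2 + N − H − X)/2 = (2·14 + 2 + 0 − 27 − 1)/2 = 2/2 = 1.
(Structurally: 1 ring(s) + 0 π bond(s) = 1.)

1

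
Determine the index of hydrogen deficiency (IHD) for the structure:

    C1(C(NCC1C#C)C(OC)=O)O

4

Molecular formula from the SMILES: C8H11NO3.
DoU = (2C + 2 + N − H − X)/2 = (2·8 + 2 + 1 − 11 − 0)/2 = 8/2 = 4.
(Structurally: 1 ring(s) + 3 π bond(s) = 4.)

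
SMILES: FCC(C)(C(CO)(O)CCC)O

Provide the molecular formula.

Heavy atoms from the SMILES: 8 C, 1 F, 3 O.
Implicit hydrogens by atom environment:
  4 × C: 2 H each → 8
  3 × O: 1 H each → 3
  2 × C: 3 H each → 6
  2 × C: no H
  1 × F: no H
  Total hydrogens = 17.
Molecular formula: C8H17FO3

C8H17FO3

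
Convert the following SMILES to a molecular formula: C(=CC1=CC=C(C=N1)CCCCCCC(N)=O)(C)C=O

C16H22N2O2

Heavy atoms from the SMILES: 16 C, 2 N, 2 O.
Implicit hydrogens by atom environment:
  6 × C: 2 H each → 12
  3 × C (aromatic): 1 H each → 3
  2 × C: 1 H each → 2
  2 × C (aromatic): no H
  2 × C: no H
  2 × O: no H
  1 × C: 3 H
  1 × N: 2 H
  1 × N (aromatic): no H
  Total hydrogens = 22.
Molecular formula: C16H22N2O2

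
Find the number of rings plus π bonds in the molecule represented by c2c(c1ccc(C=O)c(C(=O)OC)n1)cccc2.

Molecular formula from the SMILES: C14H11NO3.
DoU = (2C + 2 + N − H − X)/2 = (2·14 + 2 + 1 − 11 − 0)/2 = 20/2 = 10.
(Structurally: 2 ring(s) + 8 π bond(s) = 10.)

10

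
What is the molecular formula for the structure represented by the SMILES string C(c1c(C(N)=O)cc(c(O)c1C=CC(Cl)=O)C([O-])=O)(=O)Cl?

Heavy atoms from the SMILES: 12 C, 2 Cl, 1 N, 6 O.
Implicit hydrogens by atom environment:
  5 × C (aromatic): no H
  4 × C: no H
  4 × O: no H
  2 × C: 1 H each → 2
  2 × Cl: no H
  1 × C (aromatic): 1 H
  1 × N: 2 H
  1 × O: 1 H
  1 × O (charge -1): no H
  Total hydrogens = 6.
Net charge -1.
Molecular formula: C12H6Cl2NO6-

C12H6Cl2NO6-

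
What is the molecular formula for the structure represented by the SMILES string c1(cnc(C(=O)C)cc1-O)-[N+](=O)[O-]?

C7H6N2O4

Heavy atoms from the SMILES: 7 C, 2 N, 4 O.
Implicit hydrogens by atom environment:
  3 × C (aromatic): no H
  2 × C (aromatic): 1 H each → 2
  2 × O: no H
  1 × C: 3 H
  1 × C: no H
  1 × N (aromatic): no H
  1 × N (charge +1): no H
  1 × O: 1 H
  1 × O (charge -1): no H
  Total hydrogens = 6.
Molecular formula: C7H6N2O4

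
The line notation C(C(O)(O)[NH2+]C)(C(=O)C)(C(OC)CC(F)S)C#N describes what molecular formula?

C10H18FN2O4S+

Heavy atoms from the SMILES: 10 C, 1 F, 2 N, 4 O, 1 S.
Implicit hydrogens by atom environment:
  4 × C: no H
  3 × C: 3 H each → 9
  2 × C: 1 H each → 2
  2 × O: 1 H each → 2
  2 × O: no H
  1 × C: 2 H
  1 × F: no H
  1 × N (charge +1): 2 H
  1 × N: no H
  1 × S: 1 H
  Total hydrogens = 18.
Net charge +1.
Molecular formula: C10H18FN2O4S+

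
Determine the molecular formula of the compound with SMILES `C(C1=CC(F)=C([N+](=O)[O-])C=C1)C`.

C8H8FNO2

Heavy atoms from the SMILES: 8 C, 1 F, 1 N, 2 O.
Implicit hydrogens by atom environment:
  3 × C (aromatic): 1 H each → 3
  3 × C (aromatic): no H
  1 × C: 3 H
  1 × C: 2 H
  1 × F: no H
  1 × N (charge +1): no H
  1 × O: no H
  1 × O (charge -1): no H
  Total hydrogens = 8.
Molecular formula: C8H8FNO2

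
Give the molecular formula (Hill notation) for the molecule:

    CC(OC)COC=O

Heavy atoms from the SMILES: 5 C, 3 O.
Implicit hydrogens by atom environment:
  3 × O: no H
  2 × C: 3 H each → 6
  2 × C: 1 H each → 2
  1 × C: 2 H
  Total hydrogens = 10.
Molecular formula: C5H10O3

C5H10O3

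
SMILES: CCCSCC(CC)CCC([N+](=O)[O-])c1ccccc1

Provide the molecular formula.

C16H25NO2S

Heavy atoms from the SMILES: 16 C, 1 N, 2 O, 1 S.
Implicit hydrogens by atom environment:
  6 × C: 2 H each → 12
  5 × C (aromatic): 1 H each → 5
  2 × C: 3 H each → 6
  2 × C: 1 H each → 2
  1 × C (aromatic): no H
  1 × N (charge +1): no H
  1 × O: no H
  1 × O (charge -1): no H
  1 × S: no H
  Total hydrogens = 25.
Molecular formula: C16H25NO2S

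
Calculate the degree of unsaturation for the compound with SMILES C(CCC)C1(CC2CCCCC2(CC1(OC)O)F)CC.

Molecular formula from the SMILES: C17H31FO2.
DoU = (2C + 2 + N − H − X)/2 = (2·17 + 2 + 0 − 31 − 1)/2 = 4/2 = 2.
(Structurally: 2 ring(s) + 0 π bond(s) = 2.)

2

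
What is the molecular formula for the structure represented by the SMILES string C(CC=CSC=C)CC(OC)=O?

C9H14O2S

Heavy atoms from the SMILES: 9 C, 2 O, 1 S.
Implicit hydrogens by atom environment:
  4 × C: 2 H each → 8
  3 × C: 1 H each → 3
  2 × O: no H
  1 × C: 3 H
  1 × C: no H
  1 × S: no H
  Total hydrogens = 14.
Molecular formula: C9H14O2S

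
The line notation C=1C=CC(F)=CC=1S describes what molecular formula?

Heavy atoms from the SMILES: 6 C, 1 F, 1 S.
Implicit hydrogens by atom environment:
  4 × C (aromatic): 1 H each → 4
  2 × C (aromatic): no H
  1 × F: no H
  1 × S: 1 H
  Total hydrogens = 5.
Molecular formula: C6H5FS

C6H5FS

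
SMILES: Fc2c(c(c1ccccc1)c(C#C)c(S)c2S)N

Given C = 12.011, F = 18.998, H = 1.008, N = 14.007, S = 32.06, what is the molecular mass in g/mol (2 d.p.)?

275.36

Molecular formula: C14H10FNS2.
M = 14×12.011 + 1×18.998 + 10×1.008 + 1×14.007 + 2×32.06 = 275.36 g/mol.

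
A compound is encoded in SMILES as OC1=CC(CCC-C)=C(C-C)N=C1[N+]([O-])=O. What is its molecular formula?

C11H16N2O3

Heavy atoms from the SMILES: 11 C, 2 N, 3 O.
Implicit hydrogens by atom environment:
  4 × C: 2 H each → 8
  4 × C (aromatic): no H
  2 × C: 3 H each → 6
  1 × C (aromatic): 1 H
  1 × N (aromatic): no H
  1 × N (charge +1): no H
  1 × O: 1 H
  1 × O: no H
  1 × O (charge -1): no H
  Total hydrogens = 16.
Molecular formula: C11H16N2O3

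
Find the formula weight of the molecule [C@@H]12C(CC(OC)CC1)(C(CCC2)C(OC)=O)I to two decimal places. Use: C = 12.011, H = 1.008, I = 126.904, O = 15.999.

Molecular formula: C13H21IO3.
M = 13×12.011 + 21×1.008 + 1×126.904 + 3×15.999 = 352.21 g/mol.

352.21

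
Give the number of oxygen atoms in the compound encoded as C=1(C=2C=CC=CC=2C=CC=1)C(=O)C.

1

The symbol for oxygen appears 1 time in the SMILES.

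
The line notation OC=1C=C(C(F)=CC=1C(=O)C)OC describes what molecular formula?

Heavy atoms from the SMILES: 9 C, 1 F, 3 O.
Implicit hydrogens by atom environment:
  4 × C (aromatic): no H
  2 × C: 3 H each → 6
  2 × C (aromatic): 1 H each → 2
  2 × O: no H
  1 × C: no H
  1 × F: no H
  1 × O: 1 H
  Total hydrogens = 9.
Molecular formula: C9H9FO3

C9H9FO3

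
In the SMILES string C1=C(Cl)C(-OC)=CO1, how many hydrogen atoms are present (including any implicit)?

5

Hydrogens are implicit in SMILES; fill each atom to its normal valence:
  2 × C (aromatic): 1 H each → 2
  2 × C (aromatic): no H
  1 × C: 3 H
  1 × Cl: no H
  1 × O (aromatic): no H
  1 × O: no H
  Total hydrogens = 5.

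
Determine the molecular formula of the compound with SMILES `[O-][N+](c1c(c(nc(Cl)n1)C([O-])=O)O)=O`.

Heavy atoms from the SMILES: 5 C, 1 Cl, 3 N, 5 O.
Implicit hydrogens by atom environment:
  4 × C (aromatic): no H
  2 × N (aromatic): no H
  2 × O: no H
  2 × O (charge -1): no H
  1 × C: no H
  1 × Cl: no H
  1 × N (charge +1): no H
  1 × O: 1 H
  Total hydrogens = 1.
Net charge -1.
Molecular formula: C5HClN3O5-

C5HClN3O5-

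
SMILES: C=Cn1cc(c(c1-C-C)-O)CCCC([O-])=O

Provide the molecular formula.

Heavy atoms from the SMILES: 12 C, 1 N, 3 O.
Implicit hydrogens by atom environment:
  5 × C: 2 H each → 10
  3 × C (aromatic): no H
  1 × C: 3 H
  1 × C (aromatic): 1 H
  1 × C: 1 H
  1 × C: no H
  1 × N (aromatic): no H
  1 × O: 1 H
  1 × O: no H
  1 × O (charge -1): no H
  Total hydrogens = 16.
Net charge -1.
Molecular formula: C12H16NO3-

C12H16NO3-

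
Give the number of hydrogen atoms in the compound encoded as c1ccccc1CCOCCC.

Hydrogens are implicit in SMILES; fill each atom to its normal valence:
  5 × C (aromatic): 1 H each → 5
  4 × C: 2 H each → 8
  1 × C: 3 H
  1 × C (aromatic): no H
  1 × O: no H
  Total hydrogens = 16.

16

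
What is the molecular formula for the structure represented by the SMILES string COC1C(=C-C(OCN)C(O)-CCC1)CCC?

C13H25NO3

Heavy atoms from the SMILES: 13 C, 1 N, 3 O.
Implicit hydrogens by atom environment:
  6 × C: 2 H each → 12
  4 × C: 1 H each → 4
  2 × C: 3 H each → 6
  2 × O: no H
  1 × C: no H
  1 × N: 2 H
  1 × O: 1 H
  Total hydrogens = 25.
Molecular formula: C13H25NO3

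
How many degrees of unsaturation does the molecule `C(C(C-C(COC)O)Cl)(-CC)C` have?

Molecular formula from the SMILES: C9H19ClO2.
DoU = (2C + 2 + N − H − X)/2 = (2·9 + 2 + 0 − 19 − 1)/2 = 0/2 = 0.
(Structurally: 0 ring(s) + 0 π bond(s) = 0.)

0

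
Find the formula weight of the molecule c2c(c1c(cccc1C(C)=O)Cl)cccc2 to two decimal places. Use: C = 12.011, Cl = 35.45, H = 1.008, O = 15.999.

Molecular formula: C14H11ClO.
M = 14×12.011 + 1×35.45 + 11×1.008 + 1×15.999 = 230.69 g/mol.

230.69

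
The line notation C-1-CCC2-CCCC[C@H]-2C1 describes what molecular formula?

C10H18

Heavy atoms from the SMILES: 10 C.
Implicit hydrogens by atom environment:
  8 × C: 2 H each → 16
  2 × C: 1 H each → 2
  Total hydrogens = 18.
Molecular formula: C10H18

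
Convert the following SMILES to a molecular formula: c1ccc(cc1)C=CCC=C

C11H12

Heavy atoms from the SMILES: 11 C.
Implicit hydrogens by atom environment:
  5 × C (aromatic): 1 H each → 5
  3 × C: 1 H each → 3
  2 × C: 2 H each → 4
  1 × C (aromatic): no H
  Total hydrogens = 12.
Molecular formula: C11H12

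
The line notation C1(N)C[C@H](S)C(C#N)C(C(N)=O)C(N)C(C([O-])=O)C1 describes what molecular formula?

Heavy atoms from the SMILES: 11 C, 4 N, 3 O, 1 S.
Implicit hydrogens by atom environment:
  6 × C: 1 H each → 6
  3 × C: no H
  3 × N: 2 H each → 6
  2 × C: 2 H each → 4
  2 × O: no H
  1 × N: no H
  1 × O (charge -1): no H
  1 × S: 1 H
  Total hydrogens = 17.
Net charge -1.
Molecular formula: C11H17N4O3S-

C11H17N4O3S-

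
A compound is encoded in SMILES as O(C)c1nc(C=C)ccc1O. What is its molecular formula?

C8H9NO2

Heavy atoms from the SMILES: 8 C, 1 N, 2 O.
Implicit hydrogens by atom environment:
  3 × C (aromatic): no H
  2 × C (aromatic): 1 H each → 2
  1 × C: 3 H
  1 × C: 2 H
  1 × C: 1 H
  1 × N (aromatic): no H
  1 × O: 1 H
  1 × O: no H
  Total hydrogens = 9.
Molecular formula: C8H9NO2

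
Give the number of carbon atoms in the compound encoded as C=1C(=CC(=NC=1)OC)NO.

The symbol for carbon appears 6 times in the SMILES.

6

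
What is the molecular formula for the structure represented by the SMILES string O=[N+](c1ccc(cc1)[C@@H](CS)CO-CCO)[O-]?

Heavy atoms from the SMILES: 11 C, 1 N, 4 O, 1 S.
Implicit hydrogens by atom environment:
  4 × C: 2 H each → 8
  4 × C (aromatic): 1 H each → 4
  2 × C (aromatic): no H
  2 × O: no H
  1 × C: 1 H
  1 × N (charge +1): no H
  1 × O: 1 H
  1 × O (charge -1): no H
  1 × S: 1 H
  Total hydrogens = 15.
Molecular formula: C11H15NO4S

C11H15NO4S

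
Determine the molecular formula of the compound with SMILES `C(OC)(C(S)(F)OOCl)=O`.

C3H4ClFO4S

Heavy atoms from the SMILES: 3 C, 1 Cl, 1 F, 4 O, 1 S.
Implicit hydrogens by atom environment:
  4 × O: no H
  2 × C: no H
  1 × C: 3 H
  1 × Cl: no H
  1 × F: no H
  1 × S: 1 H
  Total hydrogens = 4.
Molecular formula: C3H4ClFO4S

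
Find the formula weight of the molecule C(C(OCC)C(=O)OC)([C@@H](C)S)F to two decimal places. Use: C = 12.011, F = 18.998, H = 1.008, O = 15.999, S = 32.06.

Molecular formula: C8H15FO3S.
M = 8×12.011 + 1×18.998 + 15×1.008 + 3×15.999 + 1×32.06 = 210.26 g/mol.

210.26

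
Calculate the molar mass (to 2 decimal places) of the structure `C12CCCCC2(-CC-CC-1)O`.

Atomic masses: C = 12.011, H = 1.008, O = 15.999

154.25

Molecular formula: C10H18O.
M = 10×12.011 + 18×1.008 + 1×15.999 = 154.25 g/mol.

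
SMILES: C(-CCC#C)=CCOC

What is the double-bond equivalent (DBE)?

3

Molecular formula from the SMILES: C8H12O.
DoU = (2C + 2 + N − H − X)/2 = (2·8 + 2 + 0 − 12 − 0)/2 = 6/2 = 3.
(Structurally: 0 ring(s) + 3 π bond(s) = 3.)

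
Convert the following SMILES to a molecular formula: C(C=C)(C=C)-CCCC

C9H16

Heavy atoms from the SMILES: 9 C.
Implicit hydrogens by atom environment:
  5 × C: 2 H each → 10
  3 × C: 1 H each → 3
  1 × C: 3 H
  Total hydrogens = 16.
Molecular formula: C9H16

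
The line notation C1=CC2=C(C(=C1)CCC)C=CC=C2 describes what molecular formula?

Heavy atoms from the SMILES: 13 C.
Implicit hydrogens by atom environment:
  7 × C (aromatic): 1 H each → 7
  3 × C (aromatic): no H
  2 × C: 2 H each → 4
  1 × C: 3 H
  Total hydrogens = 14.
Molecular formula: C13H14

C13H14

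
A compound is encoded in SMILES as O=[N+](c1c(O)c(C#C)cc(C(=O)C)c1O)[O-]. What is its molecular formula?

Heavy atoms from the SMILES: 10 C, 1 N, 5 O.
Implicit hydrogens by atom environment:
  5 × C (aromatic): no H
  2 × C: no H
  2 × O: 1 H each → 2
  2 × O: no H
  1 × C: 3 H
  1 × C (aromatic): 1 H
  1 × C: 1 H
  1 × N (charge +1): no H
  1 × O (charge -1): no H
  Total hydrogens = 7.
Molecular formula: C10H7NO5

C10H7NO5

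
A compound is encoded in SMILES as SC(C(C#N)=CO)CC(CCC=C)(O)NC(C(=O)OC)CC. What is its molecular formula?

C15H24N2O4S

Heavy atoms from the SMILES: 15 C, 2 N, 4 O, 1 S.
Implicit hydrogens by atom environment:
  5 × C: 2 H each → 10
  4 × C: 1 H each → 4
  4 × C: no H
  2 × C: 3 H each → 6
  2 × O: 1 H each → 2
  2 × O: no H
  1 × N: 1 H
  1 × N: no H
  1 × S: 1 H
  Total hydrogens = 24.
Molecular formula: C15H24N2O4S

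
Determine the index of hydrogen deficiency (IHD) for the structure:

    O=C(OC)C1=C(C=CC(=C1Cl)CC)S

Molecular formula from the SMILES: C10H11ClO2S.
DoU = (2C + 2 + N − H − X)/2 = (2·10 + 2 + 0 − 11 − 1)/2 = 10/2 = 5.
(Structurally: 1 ring(s) + 4 π bond(s) = 5.)

5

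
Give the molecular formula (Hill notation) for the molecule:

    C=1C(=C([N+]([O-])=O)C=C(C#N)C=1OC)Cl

Heavy atoms from the SMILES: 8 C, 1 Cl, 2 N, 3 O.
Implicit hydrogens by atom environment:
  4 × C (aromatic): no H
  2 × C (aromatic): 1 H each → 2
  2 × O: no H
  1 × C: 3 H
  1 × C: no H
  1 × Cl: no H
  1 × N: no H
  1 × N (charge +1): no H
  1 × O (charge -1): no H
  Total hydrogens = 5.
Molecular formula: C8H5ClN2O3

C8H5ClN2O3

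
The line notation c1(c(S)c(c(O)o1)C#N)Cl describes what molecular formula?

C5H2ClNO2S

Heavy atoms from the SMILES: 5 C, 1 Cl, 1 N, 2 O, 1 S.
Implicit hydrogens by atom environment:
  4 × C (aromatic): no H
  1 × C: no H
  1 × Cl: no H
  1 × N: no H
  1 × O: 1 H
  1 × O (aromatic): no H
  1 × S: 1 H
  Total hydrogens = 2.
Molecular formula: C5H2ClNO2S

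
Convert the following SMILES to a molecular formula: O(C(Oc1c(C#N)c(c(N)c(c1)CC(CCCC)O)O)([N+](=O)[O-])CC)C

Heavy atoms from the SMILES: 17 C, 3 N, 6 O.
Implicit hydrogens by atom environment:
  5 × C: 2 H each → 10
  5 × C (aromatic): no H
  3 × C: 3 H each → 9
  3 × O: no H
  2 × C: no H
  2 × O: 1 H each → 2
  1 × C (aromatic): 1 H
  1 × C: 1 H
  1 × N: 2 H
  1 × N: no H
  1 × N (charge +1): no H
  1 × O (charge -1): no H
  Total hydrogens = 25.
Molecular formula: C17H25N3O6

C17H25N3O6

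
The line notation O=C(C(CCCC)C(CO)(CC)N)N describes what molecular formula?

C10H22N2O2

Heavy atoms from the SMILES: 10 C, 2 N, 2 O.
Implicit hydrogens by atom environment:
  5 × C: 2 H each → 10
  2 × C: 3 H each → 6
  2 × C: no H
  2 × N: 2 H each → 4
  1 × C: 1 H
  1 × O: 1 H
  1 × O: no H
  Total hydrogens = 22.
Molecular formula: C10H22N2O2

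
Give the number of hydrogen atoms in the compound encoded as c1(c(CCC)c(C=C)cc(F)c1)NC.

16

Hydrogens are implicit in SMILES; fill each atom to its normal valence:
  4 × C (aromatic): no H
  3 × C: 2 H each → 6
  2 × C: 3 H each → 6
  2 × C (aromatic): 1 H each → 2
  1 × C: 1 H
  1 × F: no H
  1 × N: 1 H
  Total hydrogens = 16.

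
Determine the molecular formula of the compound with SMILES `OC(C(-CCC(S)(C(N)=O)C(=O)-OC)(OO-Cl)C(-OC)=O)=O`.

Heavy atoms from the SMILES: 10 C, 1 Cl, 1 N, 9 O, 1 S.
Implicit hydrogens by atom environment:
  8 × O: no H
  6 × C: no H
  2 × C: 3 H each → 6
  2 × C: 2 H each → 4
  1 × Cl: no H
  1 × N: 2 H
  1 × O: 1 H
  1 × S: 1 H
  Total hydrogens = 14.
Molecular formula: C10H14ClNO9S

C10H14ClNO9S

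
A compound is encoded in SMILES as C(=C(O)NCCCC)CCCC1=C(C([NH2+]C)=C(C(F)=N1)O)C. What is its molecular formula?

Heavy atoms from the SMILES: 16 C, 1 F, 3 N, 2 O.
Implicit hydrogens by atom environment:
  6 × C: 2 H each → 12
  5 × C (aromatic): no H
  3 × C: 3 H each → 9
  2 × O: 1 H each → 2
  1 × C: 1 H
  1 × C: no H
  1 × F: no H
  1 × N (charge +1): 2 H
  1 × N: 1 H
  1 × N (aromatic): no H
  Total hydrogens = 27.
Net charge +1.
Molecular formula: C16H27FN3O2+

C16H27FN3O2+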